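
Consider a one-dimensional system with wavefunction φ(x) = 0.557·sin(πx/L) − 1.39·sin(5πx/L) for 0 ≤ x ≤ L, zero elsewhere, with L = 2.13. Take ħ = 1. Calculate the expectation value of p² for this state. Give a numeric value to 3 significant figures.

p² φ = −ħ² d²φ/dx²; ⟨p²⟩ = −ħ² ∫ φ*·φ'' dx / ∫|φ|² dx.
d²/dx² sin(jπx/L) = −(jπ/L)²·sin(jπx/L); on 0 ≤ x ≤ L, ∫sin²(jπx/L) dx = L/2 and ∫sin(jπx/L)·sin(lπx/L) dx = 0 for j ≠ l, so only diagonal terms survive in ∫|φ|² and ∫φ·φ″; ∫φ·φ′ dx = [φ²/2] between the walls = 0.
State is unnormalized: ∫|φ|² dx = 2.3881, and ∫φ*·(−ħ² φ'') dx = 112.63, so ⟨p²⟩ = 112.63 / 2.3881.
⟨p²⟩ = 47.161.

47.2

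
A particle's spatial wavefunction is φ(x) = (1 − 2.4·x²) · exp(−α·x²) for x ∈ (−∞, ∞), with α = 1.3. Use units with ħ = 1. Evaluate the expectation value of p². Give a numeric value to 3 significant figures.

p² φ = −ħ² d²φ/dx²; ⟨p²⟩ = −ħ² ∫ φ*·φ'' dx / ∫|φ|² dx.
Expand each integrand as polynomial × e^(−2αx²) and use ∫x^(2j)·e^(−2αx²) dx = (2j−1)!!/(4α)^j · √(π/(2α)), odd powers → 0; here √(π/(2α)) = 1.0992. Differentiate with the product rule, d/dx e^(−αx²) = −2αx·e^(−αx²).
State is unnormalized: ∫|φ|² dx = 0.78702, and ∫φ*·(−ħ² φ'') dx = 4.8789, so ⟨p²⟩ = 4.8789 / 0.78702.
⟨p²⟩ = 6.1992.

6.20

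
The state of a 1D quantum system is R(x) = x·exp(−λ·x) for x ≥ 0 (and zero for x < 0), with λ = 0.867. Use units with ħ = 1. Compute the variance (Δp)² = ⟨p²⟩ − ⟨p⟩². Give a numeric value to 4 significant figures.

Compute ⟨p⟩ and ⟨p²⟩ separately; (Δp)² = ⟨p²⟩ − ⟨p⟩².
Differentiate x·exp(−λ·x) with the product rule; every integrand then reduces to terms xʲ·e^(−2λx) on [0, ∞), with ∫₀^∞ xʲ·e^(−2λx) dx = j!/(2λ)^(j+1).
Normalization: ∫|R|² dx = 0.38360.
⟨p⟩ = 0.0000 and ⟨p²⟩ = 0.75169.
(Δp)² = 0.75169 − (0.0000)² = 0.75169.

0.7517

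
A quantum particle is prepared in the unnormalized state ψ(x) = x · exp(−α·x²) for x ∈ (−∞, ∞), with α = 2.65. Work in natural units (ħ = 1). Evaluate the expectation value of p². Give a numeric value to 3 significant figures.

p² ψ = −ħ² d²ψ/dx²; ⟨p²⟩ = −ħ² ∫ ψ*·ψ'' dx / ∫|ψ|² dx.
Expand each integrand as polynomial × e^(−2αx²) and use ∫x^(2j)·e^(−2αx²) dx = (2j−1)!!/(4α)^j · √(π/(2α)), odd powers → 0; here √(π/(2α)) = 0.76990. Differentiate with the product rule, d/dx e^(−αx²) = −2αx·e^(−αx²).
State is unnormalized: ∫|ψ|² dx = 0.072633, and ∫ψ*·(−ħ² ψ'') dx = 0.57743, so ⟨p²⟩ = 0.57743 / 0.072633.
⟨p²⟩ = 7.9500.

7.95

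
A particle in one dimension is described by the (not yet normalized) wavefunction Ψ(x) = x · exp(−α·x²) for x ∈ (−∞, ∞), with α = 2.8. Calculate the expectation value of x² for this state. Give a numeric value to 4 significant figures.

0.2679

⟨x²⟩ = ∫ x²·|Ψ|² dx / ∫|Ψ|² dx (integrals over the domain).
Expand each integrand as polynomial × e^(−2αx²) and use ∫x^(2j)·e^(−2αx²) dx = (2j−1)!!/(4α)^j · √(π/(2α)), odd powers → 0; here √(π/(2α)) = 0.74900.
State is unnormalized: ∫|Ψ|² dx = 0.066875, and ∫Ψ*·x²·Ψ dx = 0.017913, so ⟨x²⟩ = 0.017913 / 0.066875.
⟨x²⟩ = 0.26786.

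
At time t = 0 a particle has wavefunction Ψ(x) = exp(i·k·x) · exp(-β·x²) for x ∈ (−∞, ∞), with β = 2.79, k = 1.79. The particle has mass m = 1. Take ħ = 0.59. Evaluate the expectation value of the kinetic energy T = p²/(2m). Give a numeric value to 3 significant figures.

T = −(ħ²/2m) d²/dx², so ⟨T⟩ = −(ħ²/2m) ∫ Ψ*·Ψ'' dx / ∫|Ψ|² dx; with m = 1.
Gaussian moments: ∫x^(2j)·e^(−2βx²) dx = (2j−1)!!/(4β)^j · √(π/(2β)), odd powers integrate to 0; here √(π/(2β)) = 0.75034. Derivatives: Ψ′ = (ik − 2βx)·Ψ, Ψ″ = ((ik − 2βx)² − 2β)·Ψ; the odd-in-x pieces drop out.
State is unnormalized: ∫|Ψ|² dx = 0.75034, and ∫Ψ*·(−ħ²/2m · Ψ'') dx = 0.78281, so ⟨T⟩ = 0.78281 / 0.75034.
⟨T⟩ = 1.0433.

1.04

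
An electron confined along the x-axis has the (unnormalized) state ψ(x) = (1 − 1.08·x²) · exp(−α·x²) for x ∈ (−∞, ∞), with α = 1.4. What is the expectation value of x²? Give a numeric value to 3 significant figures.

⟨x²⟩ = ∫ x²·|ψ|² dx / ∫|ψ|² dx (integrals over the domain).
Expand each integrand as polynomial × e^(−2αx²) and use ∫x^(2j)·e^(−2αx²) dx = (2j−1)!!/(4α)^j · √(π/(2α)), odd powers → 0; here √(π/(2α)) = 1.0592.
State is unnormalized: ∫|ψ|² dx = 0.76887, and ∫ψ*·x²·ψ dx = 0.075805, so ⟨x²⟩ = 0.075805 / 0.76887.
⟨x²⟩ = 0.098593.

0.0986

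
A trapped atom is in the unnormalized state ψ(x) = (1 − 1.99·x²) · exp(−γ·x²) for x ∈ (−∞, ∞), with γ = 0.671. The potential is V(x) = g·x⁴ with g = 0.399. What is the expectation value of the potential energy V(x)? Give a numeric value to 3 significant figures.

1.83

⟨V⟩ = ∫ V(x)·|ψ|² dx / ∫|ψ|² dx.
Expand each integrand as polynomial × e^(−2γx²) and use ∫x^(2j)·e^(−2γx²) dx = (2j−1)!!/(4γ)^j · √(π/(2γ)), odd powers → 0; here √(π/(2γ)) = 1.5300.
State is unnormalized: ∫|ψ|² dx = 1.7845, and ∫ψ*·V(x)·ψ dx = 3.2607, so ⟨V⟩ = 3.2607 / 1.7845.
⟨V⟩ = 1.8273.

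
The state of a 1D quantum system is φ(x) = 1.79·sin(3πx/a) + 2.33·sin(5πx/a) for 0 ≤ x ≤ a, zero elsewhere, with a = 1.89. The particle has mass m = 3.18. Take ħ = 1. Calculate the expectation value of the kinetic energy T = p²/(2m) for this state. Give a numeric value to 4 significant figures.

T = −(ħ²/2m) d²/dx², so ⟨T⟩ = −(ħ²/2m) ∫ φ*·φ'' dx / ∫|φ|² dx; with m = 3.18.
d²/dx² sin(jπx/a) = −(jπ/a)²·sin(jπx/a); on 0 ≤ x ≤ a, ∫sin²(jπx/a) dx = a/2 and ∫sin(jπx/a)·sin(lπx/a) dx = 0 for j ≠ l, so only diagonal terms survive in ∫|φ|² and ∫φ·φ″; ∫φ·φ′ dx = [φ²/2] between the walls = 0.
State is unnormalized: ∫|φ|² dx = 8.1582, and ∫φ*·(−ħ²/2m · φ'') dx = 67.557, so ⟨T⟩ = 67.557 / 8.1582.
⟨T⟩ = 8.2809.

8.281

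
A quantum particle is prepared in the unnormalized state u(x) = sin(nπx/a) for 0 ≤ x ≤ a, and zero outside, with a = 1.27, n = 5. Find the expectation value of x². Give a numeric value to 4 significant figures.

0.5344

⟨x²⟩ = ∫ x²·|u|² dx / ∫|u|² dx (integrals over the domain).
With sin²θ = (1 − cos2θ)/2 on 0 ≤ x ≤ a: ∫sin²(nπx/a) dx = a/2, ∫x·sin²(nπx/a) dx = a²/4, ∫x²·sin²(nπx/a) dx = a³·(1/6 − 1/(4n²π²)); higher powers xᵏ the same way, integrating xᵏ·cos(2nπx/a) by parts.
State is unnormalized: ∫|u|² dx = 0.63500, and ∫u*·x²·u dx = 0.33932, so ⟨x²⟩ = 0.33932 / 0.63500.
⟨x²⟩ = 0.53436.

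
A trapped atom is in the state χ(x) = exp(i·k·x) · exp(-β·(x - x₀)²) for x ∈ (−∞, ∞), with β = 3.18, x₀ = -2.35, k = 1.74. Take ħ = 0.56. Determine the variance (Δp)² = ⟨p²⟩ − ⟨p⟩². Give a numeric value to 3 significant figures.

Compute ⟨p⟩ and ⟨p²⟩ separately; (Δp)² = ⟨p²⟩ − ⟨p⟩².
Gaussian moments (u = x − x₀): ∫u^(2j)·e^(−2βu²) du = (2j−1)!!/(4β)^j · √(π/(2β)), odd powers integrate to 0; here √(π/(2β)) = 0.70282. Derivatives: χ′ = (ik − 2βu)·χ, χ″ = ((ik − 2βu)² − 2β)·χ; the odd-in-u pieces drop out.
Normalization: ∫|χ|² dx = 0.70282.
⟨p⟩ = 0.97440 and ⟨p²⟩ = 1.9467.
(Δp)² = 1.9467 − (0.97440)² = 0.99725.

0.997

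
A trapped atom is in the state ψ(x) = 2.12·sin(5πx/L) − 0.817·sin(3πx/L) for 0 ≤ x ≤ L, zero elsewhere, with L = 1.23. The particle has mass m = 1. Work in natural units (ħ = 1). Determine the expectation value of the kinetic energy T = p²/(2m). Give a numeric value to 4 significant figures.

74.80

T = −(ħ²/2m) d²/dx², so ⟨T⟩ = −(ħ²/2m) ∫ ψ*·ψ'' dx / ∫|ψ|² dx; with m = 1.
d²/dx² sin(jπx/L) = −(jπ/L)²·sin(jπx/L); on 0 ≤ x ≤ L, ∫sin²(jπx/L) dx = L/2 and ∫sin(jπx/L)·sin(lπx/L) dx = 0 for j ≠ l, so only diagonal terms survive in ∫|ψ|² and ∫ψ·ψ″; ∫ψ·ψ′ dx = [ψ²/2] between the walls = 0.
State is unnormalized: ∫|ψ|² dx = 3.1746, and ∫ψ*·(−ħ²/2m · ψ'') dx = 237.45, so ⟨T⟩ = 237.45 / 3.1746.
⟨T⟩ = 74.797.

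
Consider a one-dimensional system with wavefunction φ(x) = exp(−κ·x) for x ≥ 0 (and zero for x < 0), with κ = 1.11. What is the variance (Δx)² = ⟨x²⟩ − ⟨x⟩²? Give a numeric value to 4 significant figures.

0.2029

Compute ⟨x⟩ and ⟨x²⟩ separately, then (Δx)² = ⟨x²⟩ − ⟨x⟩².
Every integrand reduces to terms xʲ·e^(−2κx) on [0, ∞); use ∫₀^∞ xʲ·e^(−2κx) dx = j!/(2κ)^(j+1).
Normalization: ∫|φ|² dx = 0.45045.
⟨x⟩ = 0.45045 and ⟨x²⟩ = 0.40581.
(Δx)² = 0.40581 − (0.45045)² = 0.20291.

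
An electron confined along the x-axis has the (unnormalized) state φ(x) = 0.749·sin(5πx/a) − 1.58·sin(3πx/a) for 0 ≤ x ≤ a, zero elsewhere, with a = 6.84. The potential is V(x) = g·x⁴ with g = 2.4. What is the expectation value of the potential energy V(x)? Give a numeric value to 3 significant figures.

⟨V⟩ = ∫ V(x)·|φ|² dx / ∫|φ|² dx.
On 0 ≤ x ≤ a (j ≠ l): ∫sin²(jπx/a) dx = a/2, ∫sin(jπx/a)·sin(lπx/a) dx = 0; diagonal moments ∫x·sin²(jπx/a) dx = a²/4, ∫x²·sin²(jπx/a) dx = a³·(1/6 − 1/(4j²π²)); cross terms ∫x·sin(jπx/a)·sin(lπx/a) dx = 0 for j + l even and −4jla²/(π²(j² − l²)²) for j + l odd, ∫x²·sin(jπx/a)·sin(lπx/a) dx = (−1)^(j+l)·4jla³/(π²(j² − l²)²); higher powers the same way via product-to-sum and parts.
State is unnormalized: ∫|φ|² dx = 10.456, and ∫φ*·V(x)·φ dx = 7062.1, so ⟨V⟩ = 7062.1 / 10.456.
⟨V⟩ = 675.39.

675.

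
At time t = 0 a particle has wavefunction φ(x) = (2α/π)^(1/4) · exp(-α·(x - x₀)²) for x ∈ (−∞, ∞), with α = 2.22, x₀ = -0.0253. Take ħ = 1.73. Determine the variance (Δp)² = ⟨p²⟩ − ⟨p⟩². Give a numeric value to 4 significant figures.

Compute ⟨p⟩ and ⟨p²⟩ separately; (Δp)² = ⟨p²⟩ − ⟨p⟩².
Gaussian moments (u = x − x₀): ∫u^(2j)·e^(−2αu²) du = (2j−1)!!/(4α)^j · √(π/(2α)), odd powers integrate to 0; here √(π/(2α)) = 0.84117. Derivatives: d/dx e^(−αu²) = −2αu·e^(−αu²), d²/dx² e^(−αu²) = (4α²u² − 2α)·e^(−αu²).
⟨p⟩ = 0.0000 and ⟨p²⟩ = 6.6442.
(Δp)² = 6.6442 − (0.0000)² = 6.6442.

6.644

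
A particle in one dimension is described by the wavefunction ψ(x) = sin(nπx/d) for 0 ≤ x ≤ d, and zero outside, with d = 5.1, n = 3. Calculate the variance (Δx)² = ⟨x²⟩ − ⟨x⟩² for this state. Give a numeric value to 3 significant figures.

Compute ⟨x⟩ and ⟨x²⟩ separately, then (Δx)² = ⟨x²⟩ − ⟨x⟩².
With sin²θ = (1 − cos2θ)/2 on 0 ≤ x ≤ d: ∫sin²(nπx/d) dx = d/2, ∫x·sin²(nπx/d) dx = d²/4, ∫x²·sin²(nπx/d) dx = d³·(1/6 − 1/(4n²π²)); higher powers xᵏ the same way, integrating xᵏ·cos(2nπx/d) by parts.
Normalization: ∫|ψ|² dx = 2.5500.
⟨x⟩ = 2.5500 and ⟨x²⟩ = 8.5236.
(Δx)² = 8.5236 − (2.5500)² = 2.0211.

2.02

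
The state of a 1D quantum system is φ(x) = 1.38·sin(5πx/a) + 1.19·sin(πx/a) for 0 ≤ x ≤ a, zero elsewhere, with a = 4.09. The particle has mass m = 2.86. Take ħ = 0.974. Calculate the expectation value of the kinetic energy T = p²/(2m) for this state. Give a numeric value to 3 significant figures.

1.44

T = −(ħ²/2m) d²/dx², so ⟨T⟩ = −(ħ²/2m) ∫ φ*·φ'' dx / ∫|φ|² dx; with m = 2.86.
d²/dx² sin(jπx/a) = −(jπ/a)²·sin(jπx/a); on 0 ≤ x ≤ a, ∫sin²(jπx/a) dx = a/2 and ∫sin(jπx/a)·sin(lπx/a) dx = 0 for j ≠ l, so only diagonal terms survive in ∫|φ|² and ∫φ·φ″; ∫φ·φ′ dx = [φ²/2] between the walls = 0.
State is unnormalized: ∫|φ|² dx = 6.7904, and ∫φ*·(−ħ²/2m · φ'') dx = 9.8106, so ⟨T⟩ = 9.8106 / 6.7904.
⟨T⟩ = 1.4448.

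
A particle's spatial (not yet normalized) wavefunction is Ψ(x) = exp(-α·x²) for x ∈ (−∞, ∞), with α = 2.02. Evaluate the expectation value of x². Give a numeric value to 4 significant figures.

⟨x²⟩ = ∫ x²·|Ψ|² dx / ∫|Ψ|² dx (integrals over the domain).
Gaussian moments: ∫x^(2j)·e^(−2αx²) dx = (2j−1)!!/(4α)^j · √(π/(2α)), odd powers integrate to 0; here √(π/(2α)) = 0.88183.
State is unnormalized: ∫|Ψ|² dx = 0.88183, and ∫Ψ*·x²·Ψ dx = 0.10914, so ⟨x²⟩ = 0.10914 / 0.88183.
⟨x²⟩ = 0.12376.

0.1238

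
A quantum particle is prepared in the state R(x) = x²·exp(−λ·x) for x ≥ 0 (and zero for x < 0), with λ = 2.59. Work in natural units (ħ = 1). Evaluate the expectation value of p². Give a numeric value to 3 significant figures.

2.24

p² R = −ħ² d²R/dx²; ⟨p²⟩ = −ħ² ∫ R*·R'' dx / ∫|R|² dx.
Differentiate x²·exp(−λ·x) with the product rule; every integrand then reduces to terms xʲ·e^(−2λx) on [0, ∞), with ∫₀^∞ xʲ·e^(−2λx) dx = j!/(2λ)^(j+1).
State is unnormalized: ∫|R|² dx = 0.0064352, and ∫R*·(−ħ² R'') dx = 0.014389, so ⟨p²⟩ = 0.014389 / 0.0064352.
⟨p²⟩ = 2.2360.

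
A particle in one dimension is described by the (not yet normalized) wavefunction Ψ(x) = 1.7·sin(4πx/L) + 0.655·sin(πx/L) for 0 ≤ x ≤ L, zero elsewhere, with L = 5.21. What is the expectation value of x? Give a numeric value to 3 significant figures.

2.55

⟨x⟩ = ∫ x·|Ψ|² dx / ∫|Ψ|² dx (integrals over the domain).
On 0 ≤ x ≤ L (j ≠ l): ∫sin²(jπx/L) dx = L/2, ∫sin(jπx/L)·sin(lπx/L) dx = 0; diagonal moments ∫x·sin²(jπx/L) dx = L²/4, ∫x²·sin²(jπx/L) dx = L³·(1/6 − 1/(4j²π²)); cross terms ∫x·sin(jπx/L)·sin(lπx/L) dx = 0 for j + l even and −4jlL²/(π²(j² − l²)²) for j + l odd, ∫x²·sin(jπx/L)·sin(lπx/L) dx = (−1)^(j+l)·4jlL³/(π²(j² − l²)²); higher powers the same way via product-to-sum and parts.
State is unnormalized: ∫|Ψ|² dx = 8.6461, and ∫Ψ*·x·Ψ dx = 22.087, so ⟨x⟩ = 22.087 / 8.6461.
⟨x⟩ = 2.5546.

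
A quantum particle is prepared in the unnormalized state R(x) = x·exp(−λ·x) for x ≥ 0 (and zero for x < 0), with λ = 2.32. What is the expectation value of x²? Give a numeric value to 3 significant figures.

⟨x²⟩ = ∫ x²·|R|² dx / ∫|R|² dx (integrals over the domain).
Every integrand reduces to terms xʲ·e^(−2λx) on [0, ∞); use ∫₀^∞ xʲ·e^(−2λx) dx = j!/(2λ)^(j+1).
State is unnormalized: ∫|R|² dx = 0.020021, and ∫R*·x²·R dx = 0.011159, so ⟨x²⟩ = 0.011159 / 0.020021.
⟨x²⟩ = 0.55737.

0.557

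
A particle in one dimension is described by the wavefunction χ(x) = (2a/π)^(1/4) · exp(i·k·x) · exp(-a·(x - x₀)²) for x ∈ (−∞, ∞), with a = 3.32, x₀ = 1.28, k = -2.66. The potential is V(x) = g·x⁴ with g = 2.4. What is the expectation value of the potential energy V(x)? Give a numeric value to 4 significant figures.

⟨V⟩ = ∫ V(x)·|χ|² dx.
Gaussian moments (u = x − x₀): ∫u^(2j)·e^(−2au²) du = (2j−1)!!/(4a)^j · √(π/(2a)), odd powers integrate to 0; here √(π/(2a)) = 0.68785.
⟨V⟩ = 8.2599.

8.260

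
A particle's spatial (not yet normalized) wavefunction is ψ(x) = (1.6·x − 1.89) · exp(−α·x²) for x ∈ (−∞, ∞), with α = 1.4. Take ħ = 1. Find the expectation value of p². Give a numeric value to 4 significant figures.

p² ψ = −ħ² d²ψ/dx²; ⟨p²⟩ = −ħ² ∫ ψ*·ψ'' dx / ∫|ψ|² dx.
Expand each integrand as polynomial × e^(−2αx²) and use ∫x^(2j)·e^(−2αx²) dx = (2j−1)!!/(4α)^j · √(π/(2α)), odd powers → 0; here √(π/(2α)) = 1.0592. Differentiate with the product rule, d/dx e^(−αx²) = −2αx·e^(−αx²).
State is unnormalized: ∫|ψ|² dx = 4.2680, and ∫ψ*·(−ħ² ψ'') dx = 7.3310, so ⟨p²⟩ = 7.3310 / 4.2680.
⟨p²⟩ = 1.7177.

1.718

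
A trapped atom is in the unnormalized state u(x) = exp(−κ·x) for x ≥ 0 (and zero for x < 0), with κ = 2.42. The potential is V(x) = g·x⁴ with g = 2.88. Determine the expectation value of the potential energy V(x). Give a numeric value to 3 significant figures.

0.126

⟨V⟩ = ∫ V(x)·|u|² dx / ∫|u|² dx.
Every integrand reduces to terms xʲ·e^(−2κx) on [0, ∞); use ∫₀^∞ xʲ·e^(−2κx) dx = j!/(2κ)^(j+1).
State is unnormalized: ∫|u|² dx = 0.20661, and ∫u*·V(x)·u dx = 0.026024, so ⟨V⟩ = 0.026024 / 0.20661.
⟨V⟩ = 0.12596.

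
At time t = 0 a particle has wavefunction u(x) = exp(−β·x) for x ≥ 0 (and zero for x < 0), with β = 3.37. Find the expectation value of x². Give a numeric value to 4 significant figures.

0.04403

⟨x²⟩ = ∫ x²·|u|² dx / ∫|u|² dx (integrals over the domain).
Every integrand reduces to terms xʲ·e^(−2βx) on [0, ∞); use ∫₀^∞ xʲ·e^(−2βx) dx = j!/(2β)^(j+1).
State is unnormalized: ∫|u|² dx = 0.14837, and ∫u*·x²·u dx = 0.0065321, so ⟨x²⟩ = 0.0065321 / 0.14837.
⟨x²⟩ = 0.044026.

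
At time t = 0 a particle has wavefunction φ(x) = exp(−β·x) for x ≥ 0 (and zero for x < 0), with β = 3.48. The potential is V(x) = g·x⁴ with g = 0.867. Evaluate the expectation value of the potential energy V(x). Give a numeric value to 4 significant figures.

0.008867

⟨V⟩ = ∫ V(x)·|φ|² dx / ∫|φ|² dx.
Every integrand reduces to terms xʲ·e^(−2βx) on [0, ∞); use ∫₀^∞ xʲ·e^(−2βx) dx = j!/(2β)^(j+1).
State is unnormalized: ∫|φ|² dx = 0.14368, and ∫φ*·V(x)·φ dx = 0.0012740, so ⟨V⟩ = 0.0012740 / 0.14368.
⟨V⟩ = 0.0088673.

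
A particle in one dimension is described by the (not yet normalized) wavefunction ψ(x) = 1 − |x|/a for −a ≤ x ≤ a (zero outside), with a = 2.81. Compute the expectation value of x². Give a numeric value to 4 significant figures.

⟨x²⟩ = ∫ x²·|ψ|² dx / ∫|ψ|² dx (integrals over the domain).
ψ is even, so ∫ over [−a, a] = 2∫₀ᵃ with ψ = 1 − x/a there: ∫₀ᵃ (1 − x/a)² dx = a/3, ∫₀ᵃ x²(1 − x/a)² dx = a³/30, ∫₀ᵃ x⁴(1 − x/a)² dx = a⁵/105.
State is unnormalized: ∫|ψ|² dx = 1.8733, and ∫ψ*·x²·ψ dx = 1.4792, so ⟨x²⟩ = 1.4792 / 1.8733.
⟨x²⟩ = 0.78961.

0.7896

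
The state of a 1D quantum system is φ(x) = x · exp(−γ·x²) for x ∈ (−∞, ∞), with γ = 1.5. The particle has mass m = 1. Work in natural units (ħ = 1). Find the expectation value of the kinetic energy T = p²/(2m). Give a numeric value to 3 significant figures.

T = −(ħ²/2m) d²/dx², so ⟨T⟩ = −(ħ²/2m) ∫ φ*·φ'' dx / ∫|φ|² dx; with m = 1.
Expand each integrand as polynomial × e^(−2γx²) and use ∫x^(2j)·e^(−2γx²) dx = (2j−1)!!/(4γ)^j · √(π/(2γ)), odd powers → 0; here √(π/(2γ)) = 1.0233. Differentiate with the product rule, d/dx e^(−γx²) = −2γx·e^(−γx²).
State is unnormalized: ∫|φ|² dx = 0.17055, and ∫φ*·(−ħ²/2m · φ'') dx = 0.38375, so ⟨T⟩ = 0.38375 / 0.17055.
⟨T⟩ = 2.2500.

2.25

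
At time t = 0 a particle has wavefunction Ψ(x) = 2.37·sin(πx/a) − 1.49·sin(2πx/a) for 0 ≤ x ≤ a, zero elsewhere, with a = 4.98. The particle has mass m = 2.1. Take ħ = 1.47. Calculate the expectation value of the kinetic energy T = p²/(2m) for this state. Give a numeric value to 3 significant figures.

T = −(ħ²/2m) d²/dx², so ⟨T⟩ = −(ħ²/2m) ∫ Ψ*·Ψ'' dx / ∫|Ψ|² dx; with m = 2.1.
d²/dx² sin(jπx/a) = −(jπ/a)²·sin(jπx/a); on 0 ≤ x ≤ a, ∫sin²(jπx/a) dx = a/2 and ∫sin(jπx/a)·sin(lπx/a) dx = 0 for j ≠ l, so only diagonal terms survive in ∫|Ψ|² and ∫Ψ·Ψ″; ∫Ψ·Ψ′ dx = [Ψ²/2] between the walls = 0.
State is unnormalized: ∫|Ψ|² dx = 19.514, and ∫Ψ*·(−ħ²/2m · Ψ'') dx = 7.3912, so ⟨T⟩ = 7.3912 / 19.514.
⟨T⟩ = 0.37876.

0.379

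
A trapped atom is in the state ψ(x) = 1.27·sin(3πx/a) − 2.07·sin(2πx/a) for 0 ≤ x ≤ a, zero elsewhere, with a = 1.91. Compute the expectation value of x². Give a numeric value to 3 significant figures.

⟨x²⟩ = ∫ x²·|ψ|² dx / ∫|ψ|² dx (integrals over the domain).
On 0 ≤ x ≤ a (j ≠ l): ∫sin²(jπx/a) dx = a/2, ∫sin(jπx/a)·sin(lπx/a) dx = 0; diagonal moments ∫x·sin²(jπx/a) dx = a²/4, ∫x²·sin²(jπx/a) dx = a³·(1/6 − 1/(4j²π²)); cross terms ∫x·sin(jπx/a)·sin(lπx/a) dx = 0 for j + l even and −4jla²/(π²(j² − l²)²) for j + l odd, ∫x²·sin(jπx/a)·sin(lπx/a) dx = (−1)^(j+l)·4jla³/(π²(j² − l²)²); higher powers the same way via product-to-sum and parts.
State is unnormalized: ∫|ψ|² dx = 5.6324, and ∫ψ*·x²·ψ dx = 10.192, so ⟨x²⟩ = 10.192 / 5.6324.
⟨x²⟩ = 1.8095.

1.81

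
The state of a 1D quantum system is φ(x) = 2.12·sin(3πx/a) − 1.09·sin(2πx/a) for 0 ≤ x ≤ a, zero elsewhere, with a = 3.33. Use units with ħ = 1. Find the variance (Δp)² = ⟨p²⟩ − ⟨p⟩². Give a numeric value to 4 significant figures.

Compute ⟨p⟩ and ⟨p²⟩ separately; (Δp)² = ⟨p²⟩ − ⟨p⟩².
d²/dx² sin(jπx/a) = −(jπ/a)²·sin(jπx/a); on 0 ≤ x ≤ a, ∫sin²(jπx/a) dx = a/2 and ∫sin(jπx/a)·sin(lπx/a) dx = 0 for j ≠ l, so only diagonal terms survive in ∫|φ|² and ∫φ·φ″; ∫φ·φ′ dx = [φ²/2] between the walls = 0.
Normalization: ∫|φ|² dx = 9.4614.
⟨p⟩ = 0.0000 and ⟨p²⟩ = 7.0799.
(Δp)² = 7.0799 − (0.0000)² = 7.0799.

7.080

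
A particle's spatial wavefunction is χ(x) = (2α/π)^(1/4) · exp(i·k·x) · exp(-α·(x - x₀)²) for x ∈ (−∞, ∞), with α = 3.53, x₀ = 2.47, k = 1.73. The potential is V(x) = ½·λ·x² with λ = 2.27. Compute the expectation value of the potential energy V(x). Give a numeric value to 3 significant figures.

7.00

⟨V⟩ = ∫ V(x)·|χ|² dx.
Gaussian moments (u = x − x₀): ∫u^(2j)·e^(−2αu²) du = (2j−1)!!/(4α)^j · √(π/(2α)), odd powers integrate to 0; here √(π/(2α)) = 0.66707.
⟨V⟩ = 7.0049.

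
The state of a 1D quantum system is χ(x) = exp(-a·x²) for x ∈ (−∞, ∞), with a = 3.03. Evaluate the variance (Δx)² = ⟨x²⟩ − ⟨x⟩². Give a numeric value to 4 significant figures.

Compute ⟨x⟩ and ⟨x²⟩ separately, then (Δx)² = ⟨x²⟩ − ⟨x⟩².
Gaussian moments: ∫x^(2j)·e^(−2ax²) dx = (2j−1)!!/(4a)^j · √(π/(2a)), odd powers integrate to 0; here √(π/(2a)) = 0.72001.
Normalization: ∫|χ|² dx = 0.72001.
⟨x⟩ = 0.0000 and ⟨x²⟩ = 0.082508.
(Δx)² = 0.082508 − (0.0000)² = 0.082508.

0.08251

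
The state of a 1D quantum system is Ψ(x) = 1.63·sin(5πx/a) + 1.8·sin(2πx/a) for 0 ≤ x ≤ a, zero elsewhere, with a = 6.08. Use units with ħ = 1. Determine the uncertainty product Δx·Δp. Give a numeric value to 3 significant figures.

3.16

Δx = √(⟨x²⟩−⟨x⟩²), Δp = √(⟨p²⟩−⟨p⟩²).
On 0 ≤ x ≤ a (j ≠ l): ∫sin²(jπx/a) dx = a/2, ∫sin(jπx/a)·sin(lπx/a) dx = 0; diagonal moments ∫x·sin²(jπx/a) dx = a²/4, ∫x²·sin²(jπx/a) dx = a³·(1/6 − 1/(4j²π²)); cross terms ∫x·sin(jπx/a)·sin(lπx/a) dx = 0 for j + l even and −4jla²/(π²(j² − l²)²) for j + l odd, ∫x²·sin(jπx/a)·sin(lπx/a) dx = (−1)^(j+l)·4jla³/(π²(j² − l²)²); higher powers the same way via product-to-sum and parts. d²/dx² sin(jπx/a) = −(jπ/a)²·sin(jπx/a); on 0 ≤ x ≤ a, ∫sin²(jπx/a) dx = a/2 and ∫sin(jπx/a)·sin(lπx/a) dx = 0 for j ≠ l, so only diagonal terms survive in ∫|Ψ|² and ∫Ψ·Ψ″; ∫Ψ·Ψ′ dx = [Ψ²/2] between the walls = 0.
Normalization: ∫|Ψ|² dx = 17.927.
⟨x⟩ = 2.9288, ⟨x²⟩ = 11.355 ⇒ Δx = 1.6665.
⟨p⟩ = 0.0000, ⟨p²⟩ = 3.5941 ⇒ Δp = 1.8958.
Δx·Δp = 3.1594.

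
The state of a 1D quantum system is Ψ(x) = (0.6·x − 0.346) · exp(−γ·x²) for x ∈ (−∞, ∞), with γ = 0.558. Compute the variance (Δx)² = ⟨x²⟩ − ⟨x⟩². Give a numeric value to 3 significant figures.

Compute ⟨x⟩ and ⟨x²⟩ separately, then (Δx)² = ⟨x²⟩ − ⟨x⟩².
Expand each integrand as polynomial × e^(−2γx²) and use ∫x^(2j)·e^(−2γx²) dx = (2j−1)!!/(4γ)^j · √(π/(2γ)), odd powers → 0; here √(π/(2γ)) = 1.6778.
Normalization: ∫|Ψ|² dx = 0.47148.
⟨x⟩ = -0.66198 and ⟨x²⟩ = 0.96234.
(Δx)² = 0.96234 − (-0.66198)² = 0.52412.

0.524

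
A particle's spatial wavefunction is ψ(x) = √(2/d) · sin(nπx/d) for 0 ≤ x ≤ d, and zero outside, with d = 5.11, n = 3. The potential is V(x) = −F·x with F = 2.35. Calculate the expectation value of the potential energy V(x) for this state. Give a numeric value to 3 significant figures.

⟨V⟩ = ∫ V(x)·|ψ|² dx.
With sin²θ = (1 − cos2θ)/2 on 0 ≤ x ≤ d: ∫sin²(nπx/d) dx = d/2, ∫x·sin²(nπx/d) dx = d²/4, ∫x²·sin²(nπx/d) dx = d³·(1/6 − 1/(4n²π²)); higher powers xᵏ the same way, integrating xᵏ·cos(2nπx/d) by parts.
⟨V⟩ = -6.0043.

-6.00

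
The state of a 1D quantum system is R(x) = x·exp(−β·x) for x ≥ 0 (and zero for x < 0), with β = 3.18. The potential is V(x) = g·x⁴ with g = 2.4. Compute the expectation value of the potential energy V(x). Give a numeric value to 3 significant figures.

⟨V⟩ = ∫ V(x)·|R|² dx / ∫|R|² dx.
Every integrand reduces to terms xʲ·e^(−2βx) on [0, ∞); use ∫₀^∞ xʲ·e^(−2βx) dx = j!/(2β)^(j+1).
State is unnormalized: ∫|R|² dx = 0.0077743, and ∫R*·V(x)·R dx = 0.0041053, so ⟨V⟩ = 0.0041053 / 0.0077743.
⟨V⟩ = 0.52806.

0.528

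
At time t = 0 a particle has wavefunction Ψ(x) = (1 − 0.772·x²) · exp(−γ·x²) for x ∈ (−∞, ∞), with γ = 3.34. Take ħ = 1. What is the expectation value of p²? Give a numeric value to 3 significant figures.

p² Ψ = −ħ² d²Ψ/dx²; ⟨p²⟩ = −ħ² ∫ Ψ*·Ψ'' dx / ∫|Ψ|² dx.
Expand each integrand as polynomial × e^(−2γx²) and use ∫x^(2j)·e^(−2γx²) dx = (2j−1)!!/(4γ)^j · √(π/(2γ)), odd powers → 0; here √(π/(2γ)) = 0.68578. Differentiate with the product rule, d/dx e^(−γx²) = −2γx·e^(−γx²).
State is unnormalized: ∫|Ψ|² dx = 0.61340, and ∫Ψ*·(−ħ² Ψ'') dx = 2.6088, so ⟨p²⟩ = 2.6088 / 0.61340.
⟨p²⟩ = 4.2530.

4.25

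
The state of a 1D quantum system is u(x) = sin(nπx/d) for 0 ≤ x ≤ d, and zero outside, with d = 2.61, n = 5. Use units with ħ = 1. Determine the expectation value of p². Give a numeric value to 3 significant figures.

36.2

p² u = −ħ² d²u/dx²; ⟨p²⟩ = −ħ² ∫ u*·u'' dx / ∫|u|² dx.
d/dx sin(nπx/d) = (nπ/d)·cos(nπx/d) and d²/dx² sin(nπx/d) = −(nπ/d)²·sin(nπx/d); on 0 ≤ x ≤ d, ∫sin²(nπx/d) dx = d/2 and ∫sin(nπx/d)·cos(nπx/d) dx = 0.
State is unnormalized: ∫|u|² dx = 1.3050, and ∫u*·(−ħ² u'') dx = 47.268, so ⟨p²⟩ = 47.268 / 1.3050.
⟨p²⟩ = 36.221.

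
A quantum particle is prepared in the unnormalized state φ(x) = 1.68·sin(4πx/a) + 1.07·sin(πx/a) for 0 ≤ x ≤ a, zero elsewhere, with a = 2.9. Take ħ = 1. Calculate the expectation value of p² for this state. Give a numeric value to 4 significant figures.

p² φ = −ħ² d²φ/dx²; ⟨p²⟩ = −ħ² ∫ φ*·φ'' dx / ∫|φ|² dx.
d²/dx² sin(jπx/a) = −(jπ/a)²·sin(jπx/a); on 0 ≤ x ≤ a, ∫sin²(jπx/a) dx = a/2 and ∫sin(jπx/a)·sin(lπx/a) dx = 0 for j ≠ l, so only diagonal terms survive in ∫|φ|² and ∫φ·φ″; ∫φ·φ′ dx = [φ²/2] between the walls = 0.
State is unnormalized: ∫|φ|² dx = 5.7526, and ∫φ*·(−ħ² φ'') dx = 78.792, so ⟨p²⟩ = 78.792 / 5.7526.
⟨p²⟩ = 13.697.

13.70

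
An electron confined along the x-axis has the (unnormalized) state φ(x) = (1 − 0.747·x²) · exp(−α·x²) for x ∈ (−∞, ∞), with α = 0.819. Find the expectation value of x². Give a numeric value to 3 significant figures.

0.180

⟨x²⟩ = ∫ x²·|φ|² dx / ∫|φ|² dx (integrals over the domain).
Expand each integrand as polynomial × e^(−2αx²) and use ∫x^(2j)·e^(−2αx²) dx = (2j−1)!!/(4α)^j · √(π/(2α)), odd powers → 0; here √(π/(2α)) = 1.3849.
State is unnormalized: ∫|φ|² dx = 0.96934, and ∫φ*·x²·φ dx = 0.17408, so ⟨x²⟩ = 0.17408 / 0.96934.
⟨x²⟩ = 0.17958.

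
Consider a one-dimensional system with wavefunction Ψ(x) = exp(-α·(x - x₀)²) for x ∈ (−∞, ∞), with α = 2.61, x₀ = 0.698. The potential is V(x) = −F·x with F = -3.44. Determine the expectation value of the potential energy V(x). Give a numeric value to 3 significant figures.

⟨V⟩ = ∫ V(x)·|Ψ|² dx / ∫|Ψ|² dx.
Gaussian moments (u = x − x₀): ∫u^(2j)·e^(−2αu²) du = (2j−1)!!/(4α)^j · √(π/(2α)), odd powers integrate to 0; here √(π/(2α)) = 0.77578.
State is unnormalized: ∫|Ψ|² dx = 0.77578, and ∫Ψ*·V(x)·Ψ dx = 1.8627, so ⟨V⟩ = 1.8627 / 0.77578.
⟨V⟩ = 2.4011.

2.40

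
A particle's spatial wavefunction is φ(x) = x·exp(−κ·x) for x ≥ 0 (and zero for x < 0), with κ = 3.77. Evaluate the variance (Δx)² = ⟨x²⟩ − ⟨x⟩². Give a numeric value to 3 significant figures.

0.0528

Compute ⟨x⟩ and ⟨x²⟩ separately, then (Δx)² = ⟨x²⟩ − ⟨x⟩².
Every integrand reduces to terms xʲ·e^(−2κx) on [0, ∞); use ∫₀^∞ xʲ·e^(−2κx) dx = j!/(2κ)^(j+1).
Normalization: ∫|φ|² dx = 0.0046657.
⟨x⟩ = 0.39788 and ⟨x²⟩ = 0.21108.
(Δx)² = 0.21108 − (0.39788)² = 0.052769.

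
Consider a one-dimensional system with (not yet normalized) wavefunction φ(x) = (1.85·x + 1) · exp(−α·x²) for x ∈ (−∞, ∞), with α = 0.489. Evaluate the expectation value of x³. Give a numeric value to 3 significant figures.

⟨x³⟩ = ∫ x³·|φ|² dx / ∫|φ|² dx (integrals over the domain).
Expand each integrand as polynomial × e^(−2αx²) and use ∫x^(2j)·e^(−2αx²) dx = (2j−1)!!/(4α)^j · √(π/(2α)), odd powers → 0; here √(π/(2α)) = 1.7923.
State is unnormalized: ∫|φ|² dx = 4.9283, and ∫φ*·x³·φ dx = 5.1998, so ⟨x³⟩ = 5.1998 / 4.9283.
⟨x³⟩ = 1.0551.

1.06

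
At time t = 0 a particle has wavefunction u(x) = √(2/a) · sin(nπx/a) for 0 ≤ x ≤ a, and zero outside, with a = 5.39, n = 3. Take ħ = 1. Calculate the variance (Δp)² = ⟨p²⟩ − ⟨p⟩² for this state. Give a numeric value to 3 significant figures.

3.06

Compute ⟨p⟩ and ⟨p²⟩ separately; (Δp)² = ⟨p²⟩ − ⟨p⟩².
d/dx sin(nπx/a) = (nπ/a)·cos(nπx/a) and d²/dx² sin(nπx/a) = −(nπ/a)²·sin(nπx/a); on 0 ≤ x ≤ a, ∫sin²(nπx/a) dx = a/2 and ∫sin(nπx/a)·cos(nπx/a) dx = 0.
⟨p⟩ = 0.0000 and ⟨p²⟩ = 3.0575.
(Δp)² = 3.0575 − (0.0000)² = 3.0575.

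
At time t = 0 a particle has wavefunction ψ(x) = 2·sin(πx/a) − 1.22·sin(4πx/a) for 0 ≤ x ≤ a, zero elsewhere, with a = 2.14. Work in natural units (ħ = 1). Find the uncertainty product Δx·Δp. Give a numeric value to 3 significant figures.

Δx = √(⟨x²⟩−⟨x⟩²), Δp = √(⟨p²⟩−⟨p⟩²).
On 0 ≤ x ≤ a (j ≠ l): ∫sin²(jπx/a) dx = a/2, ∫sin(jπx/a)·sin(lπx/a) dx = 0; diagonal moments ∫x·sin²(jπx/a) dx = a²/4, ∫x²·sin²(jπx/a) dx = a³·(1/6 − 1/(4j²π²)); cross terms ∫x·sin(jπx/a)·sin(lπx/a) dx = 0 for j + l even and −4jla²/(π²(j² − l²)²) for j + l odd, ∫x²·sin(jπx/a)·sin(lπx/a) dx = (−1)^(j+l)·4jla³/(π²(j² − l²)²); higher powers the same way via product-to-sum and parts. d²/dx² sin(jπx/a) = −(jπ/a)²·sin(jπx/a); on 0 ≤ x ≤ a, ∫sin²(jπx/a) dx = a/2 and ∫sin(jπx/a)·sin(lπx/a) dx = 0 for j ≠ l, so only diagonal terms survive in ∫|ψ|² and ∫ψ·ψ″; ∫ψ·ψ′ dx = [ψ²/2] between the walls = 0.
Normalization: ∫|ψ|² dx = 5.8726.
⟨x⟩ = 1.0974, ⟨x²⟩ = 1.4122 ⇒ Δx = 0.45592.
⟨p⟩ = 0.0000, ⟨p²⟩ = 10.922 ⇒ Δp = 3.3048.
Δx·Δp = 1.5067.

1.51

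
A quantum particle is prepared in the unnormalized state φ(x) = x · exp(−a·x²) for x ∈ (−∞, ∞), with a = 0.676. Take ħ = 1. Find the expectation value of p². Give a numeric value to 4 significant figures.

2.028

p² φ = −ħ² d²φ/dx²; ⟨p²⟩ = −ħ² ∫ φ*·φ'' dx / ∫|φ|² dx.
Expand each integrand as polynomial × e^(−2ax²) and use ∫x^(2j)·e^(−2ax²) dx = (2j−1)!!/(4a)^j · √(π/(2a)), odd powers → 0; here √(π/(2a)) = 1.5244. Differentiate with the product rule, d/dx e^(−ax²) = −2ax·e^(−ax²).
State is unnormalized: ∫|φ|² dx = 0.56374, and ∫φ*·(−ħ² φ'') dx = 1.1433, so ⟨p²⟩ = 1.1433 / 0.56374.
⟨p²⟩ = 2.0280.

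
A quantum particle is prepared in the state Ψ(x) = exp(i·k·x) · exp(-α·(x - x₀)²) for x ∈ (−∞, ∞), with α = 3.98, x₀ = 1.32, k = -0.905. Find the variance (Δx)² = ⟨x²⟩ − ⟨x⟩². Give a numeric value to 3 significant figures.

0.0628

Compute ⟨x⟩ and ⟨x²⟩ separately, then (Δx)² = ⟨x²⟩ − ⟨x⟩².
Gaussian moments (u = x − x₀): ∫u^(2j)·e^(−2αu²) du = (2j−1)!!/(4α)^j · √(π/(2α)), odd powers integrate to 0; here √(π/(2α)) = 0.62823.
Normalization: ∫|Ψ|² dx = 0.62823.
⟨x⟩ = 1.3200 and ⟨x²⟩ = 1.8052.
(Δx)² = 1.8052 − (1.3200)² = 0.062814.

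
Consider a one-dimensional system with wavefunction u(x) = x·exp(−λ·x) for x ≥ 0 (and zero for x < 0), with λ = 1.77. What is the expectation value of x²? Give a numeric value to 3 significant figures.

0.958

⟨x²⟩ = ∫ x²·|u|² dx / ∫|u|² dx (integrals over the domain).
Every integrand reduces to terms xʲ·e^(−2λx) on [0, ∞); use ∫₀^∞ xʲ·e^(−2λx) dx = j!/(2λ)^(j+1).
State is unnormalized: ∫|u|² dx = 0.045084, and ∫u*·x²·u dx = 0.043171, so ⟨x²⟩ = 0.043171 / 0.045084.
⟨x²⟩ = 0.95758.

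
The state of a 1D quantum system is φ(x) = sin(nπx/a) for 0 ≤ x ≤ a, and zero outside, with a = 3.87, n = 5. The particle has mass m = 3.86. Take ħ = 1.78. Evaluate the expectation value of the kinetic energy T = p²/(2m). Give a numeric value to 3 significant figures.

T = −(ħ²/2m) d²/dx², so ⟨T⟩ = −(ħ²/2m) ∫ φ*·φ'' dx / ∫|φ|² dx; with m = 3.86.
d/dx sin(nπx/a) = (nπ/a)·cos(nπx/a) and d²/dx² sin(nπx/a) = −(nπ/a)²·sin(nπx/a); on 0 ≤ x ≤ a, ∫sin²(nπx/a) dx = a/2 and ∫sin(nπx/a)·cos(nπx/a) dx = 0.
State is unnormalized: ∫|φ|² dx = 1.9350, and ∫φ*·(−ħ²/2m · φ'') dx = 13.083, so ⟨T⟩ = 13.083 / 1.9350.
⟨T⟩ = 6.7615.

6.76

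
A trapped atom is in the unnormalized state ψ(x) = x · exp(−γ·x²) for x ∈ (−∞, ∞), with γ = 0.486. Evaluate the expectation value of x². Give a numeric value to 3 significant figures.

⟨x²⟩ = ∫ x²·|ψ|² dx / ∫|ψ|² dx (integrals over the domain).
Expand each integrand as polynomial × e^(−2γx²) and use ∫x^(2j)·e^(−2γx²) dx = (2j−1)!!/(4γ)^j · √(π/(2γ)), odd powers → 0; here √(π/(2γ)) = 1.7978.
State is unnormalized: ∫|ψ|² dx = 0.92480, and ∫ψ*·x²·ψ dx = 1.4272, so ⟨x²⟩ = 1.4272 / 0.92480.
⟨x²⟩ = 1.5432.

1.54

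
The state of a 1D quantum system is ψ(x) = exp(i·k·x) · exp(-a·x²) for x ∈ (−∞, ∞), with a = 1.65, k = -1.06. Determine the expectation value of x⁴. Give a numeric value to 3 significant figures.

0.0689

⟨x⁴⟩ = ∫ x⁴·|ψ|² dx / ∫|ψ|² dx (integrals over the domain).
Gaussian moments: ∫x^(2j)·e^(−2ax²) dx = (2j−1)!!/(4a)^j · √(π/(2a)), odd powers integrate to 0; here √(π/(2a)) = 0.97570.
State is unnormalized: ∫|ψ|² dx = 0.97570, and ∫ψ*·x⁴·ψ dx = 0.067197, so ⟨x⁴⟩ = 0.067197 / 0.97570.
⟨x⁴⟩ = 0.068871.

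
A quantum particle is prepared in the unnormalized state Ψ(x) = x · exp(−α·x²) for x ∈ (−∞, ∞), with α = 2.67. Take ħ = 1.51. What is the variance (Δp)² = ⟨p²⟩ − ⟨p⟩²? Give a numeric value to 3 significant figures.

18.3

Compute ⟨p⟩ and ⟨p²⟩ separately; (Δp)² = ⟨p²⟩ − ⟨p⟩².
Expand each integrand as polynomial × e^(−2αx²) and use ∫x^(2j)·e^(−2αx²) dx = (2j−1)!!/(4α)^j · √(π/(2α)), odd powers → 0; here √(π/(2α)) = 0.76702. Differentiate with the product rule, d/dx e^(−αx²) = −2αx·e^(−αx²).
Normalization: ∫|Ψ|² dx = 0.071818.
⟨p⟩ = 0.0000 and ⟨p²⟩ = 18.264.
(Δp)² = 18.264 − (0.0000)² = 18.264.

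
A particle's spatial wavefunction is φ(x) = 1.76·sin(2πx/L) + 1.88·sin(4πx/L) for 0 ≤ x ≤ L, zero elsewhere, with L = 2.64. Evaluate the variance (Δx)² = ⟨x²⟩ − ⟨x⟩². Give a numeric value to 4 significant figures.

0.8410

Compute ⟨x⟩ and ⟨x²⟩ separately, then (Δx)² = ⟨x²⟩ − ⟨x⟩².
On 0 ≤ x ≤ L (j ≠ l): ∫sin²(jπx/L) dx = L/2, ∫sin(jπx/L)·sin(lπx/L) dx = 0; diagonal moments ∫x·sin²(jπx/L) dx = L²/4, ∫x²·sin²(jπx/L) dx = L³·(1/6 − 1/(4j²π²)); cross terms ∫x·sin(jπx/L)·sin(lπx/L) dx = 0 for j + l even and −4jlL²/(π²(j² − l²)²) for j + l odd, ∫x²·sin(jπx/L)·sin(lπx/L) dx = (−1)^(j+l)·4jlL³/(π²(j² − l²)²); higher powers the same way via product-to-sum and parts.
Normalization: ∫|φ|² dx = 8.7542.
⟨x⟩ = 1.3200 and ⟨x²⟩ = 2.5834.
(Δx)² = 2.5834 − (1.3200)² = 0.84098.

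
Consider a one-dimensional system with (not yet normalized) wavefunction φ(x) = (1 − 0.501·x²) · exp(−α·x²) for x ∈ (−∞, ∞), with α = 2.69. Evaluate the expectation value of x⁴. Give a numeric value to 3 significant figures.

0.0173

⟨x⁴⟩ = ∫ x⁴·|φ|² dx / ∫|φ|² dx (integrals over the domain).
Expand each integrand as polynomial × e^(−2αx²) and use ∫x^(2j)·e^(−2αx²) dx = (2j−1)!!/(4α)^j · √(π/(2α)), odd powers → 0; here √(π/(2α)) = 0.76416.
State is unnormalized: ∫|φ|² dx = 0.69797, and ∫φ*·x⁴·φ dx = 0.012084, so ⟨x⁴⟩ = 0.012084 / 0.69797.
⟨x⁴⟩ = 0.017313.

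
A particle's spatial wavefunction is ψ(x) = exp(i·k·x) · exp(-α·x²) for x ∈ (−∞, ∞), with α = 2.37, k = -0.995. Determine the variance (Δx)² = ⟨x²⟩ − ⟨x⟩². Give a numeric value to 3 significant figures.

Compute ⟨x⟩ and ⟨x²⟩ separately, then (Δx)² = ⟨x²⟩ − ⟨x⟩².
Gaussian moments: ∫x^(2j)·e^(−2αx²) dx = (2j−1)!!/(4α)^j · √(π/(2α)), odd powers integrate to 0; here √(π/(2α)) = 0.81412.
Normalization: ∫|ψ|² dx = 0.81412.
⟨x⟩ = 0.0000 and ⟨x²⟩ = 0.10549.
(Δx)² = 0.10549 − (0.0000)² = 0.10549.

0.105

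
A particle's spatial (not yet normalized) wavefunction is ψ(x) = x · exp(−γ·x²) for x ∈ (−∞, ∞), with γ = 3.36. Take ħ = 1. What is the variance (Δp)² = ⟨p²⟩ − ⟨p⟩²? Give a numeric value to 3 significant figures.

10.1

Compute ⟨p⟩ and ⟨p²⟩ separately; (Δp)² = ⟨p²⟩ − ⟨p⟩².
Expand each integrand as polynomial × e^(−2γx²) and use ∫x^(2j)·e^(−2γx²) dx = (2j−1)!!/(4γ)^j · √(π/(2γ)), odd powers → 0; here √(π/(2γ)) = 0.68374. Differentiate with the product rule, d/dx e^(−γx²) = −2γx·e^(−γx²).
Normalization: ∫|ψ|² dx = 0.050873.
⟨p⟩ = 0.0000 and ⟨p²⟩ = 10.080.
(Δp)² = 10.080 − (0.0000)² = 10.080.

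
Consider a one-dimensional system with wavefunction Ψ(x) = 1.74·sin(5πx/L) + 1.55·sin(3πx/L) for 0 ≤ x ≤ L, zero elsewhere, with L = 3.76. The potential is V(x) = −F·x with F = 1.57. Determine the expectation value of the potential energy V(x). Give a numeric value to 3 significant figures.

-2.95

⟨V⟩ = ∫ V(x)·|Ψ|² dx / ∫|Ψ|² dx.
On 0 ≤ x ≤ L (j ≠ l): ∫sin²(jπx/L) dx = L/2, ∫sin(jπx/L)·sin(lπx/L) dx = 0; diagonal moments ∫x·sin²(jπx/L) dx = L²/4, ∫x²·sin²(jπx/L) dx = L³·(1/6 − 1/(4j²π²)); cross terms ∫x·sin(jπx/L)·sin(lπx/L) dx = 0 for j + l even and −4jlL²/(π²(j² − l²)²) for j + l odd, ∫x²·sin(jπx/L)·sin(lπx/L) dx = (−1)^(j+l)·4jlL³/(π²(j² − l²)²); higher powers the same way via product-to-sum and parts.
State is unnormalized: ∫|Ψ|² dx = 10.209, and ∫Ψ*·V(x)·Ψ dx = -30.132, so ⟨V⟩ = -30.132 / 10.209.
⟨V⟩ = -2.9516.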